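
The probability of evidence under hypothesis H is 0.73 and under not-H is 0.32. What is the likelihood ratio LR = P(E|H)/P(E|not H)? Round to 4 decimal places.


LR = 0.73 / 0.32
= 2.2812

2.2812


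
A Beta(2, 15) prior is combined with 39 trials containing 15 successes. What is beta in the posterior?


In conjugate updating:
beta_posterior = beta_prior + (n - k)
= 15 + (39 - 15)
= 15 + 24 = 39

39


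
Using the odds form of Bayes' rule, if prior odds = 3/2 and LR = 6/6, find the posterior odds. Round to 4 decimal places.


Bayes' rule in odds form: posterior odds = prior odds * LR
= (3 * 6) / (2 * 6)
= 18/12 = 1.5

1.5


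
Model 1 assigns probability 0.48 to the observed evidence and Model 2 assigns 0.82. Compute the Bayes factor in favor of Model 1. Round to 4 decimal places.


BF = P(data|M1) / P(data|M2)
= 0.48 / 0.82 = 0.5854

0.5854


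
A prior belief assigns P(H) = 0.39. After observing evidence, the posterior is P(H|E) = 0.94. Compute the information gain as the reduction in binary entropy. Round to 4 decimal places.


H(prior) = -0.39*log2(0.39) - 0.61*log2(0.61)
= 0.9648
H(post) = -0.94*log2(0.94) - 0.06*log2(0.06)
= 0.3274
IG = 0.9648 - 0.3274 = 0.6374

0.6374


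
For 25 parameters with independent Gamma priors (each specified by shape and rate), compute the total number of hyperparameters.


A Gamma prior has 2 hyperparameters per parameter.
Total = 25 * 2 = 50

50


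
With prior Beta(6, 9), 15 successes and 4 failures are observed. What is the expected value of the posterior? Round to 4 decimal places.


Posterior = Beta(21, 13)
E[theta] = alpha/(alpha+beta)
= 21/34 = 0.6176

0.6176


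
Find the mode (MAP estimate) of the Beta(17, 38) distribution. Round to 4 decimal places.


For Beta(a,b) with a,b > 1:
Mode = (a-1)/(a+b-2) = (17-1)/(55-2)
= 16/53 = 0.3019

0.3019


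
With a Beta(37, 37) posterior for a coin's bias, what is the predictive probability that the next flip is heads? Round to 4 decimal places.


The predictive probability equals the posterior mean.
P(next = heads) = alpha / (alpha + beta)
= 37 / 74 = 0.5

0.5


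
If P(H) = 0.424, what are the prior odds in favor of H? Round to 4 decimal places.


Prior odds = P(H) / (1 - P(H))
= 0.424 / 0.576
= 0.7361

0.7361


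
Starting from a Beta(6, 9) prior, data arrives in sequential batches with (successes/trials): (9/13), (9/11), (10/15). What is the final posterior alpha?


In sequential Bayesian updating, we sum all successes.
Total successes = 28
Final alpha = 6 + 28 = 34

34


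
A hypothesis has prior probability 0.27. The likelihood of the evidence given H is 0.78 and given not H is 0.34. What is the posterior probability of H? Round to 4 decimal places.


Using Bayes' theorem:
P(E) = 0.27 * 0.78 + 0.73 * 0.34
P(E) = 0.4588
P(H|E) = (0.27 * 0.78) / 0.4588 = 0.459

0.459


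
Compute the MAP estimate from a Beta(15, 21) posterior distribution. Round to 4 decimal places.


MAP = mode of Beta distribution
= (alpha - 1)/(alpha + beta - 2)
= (15-1)/(15+21-2)
= 14/34 = 0.4118

0.4118


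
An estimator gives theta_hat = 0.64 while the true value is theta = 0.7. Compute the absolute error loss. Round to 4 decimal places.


The absolute error loss is |theta_hat - theta|
= |0.64 - 0.7|
= 0.06

0.06


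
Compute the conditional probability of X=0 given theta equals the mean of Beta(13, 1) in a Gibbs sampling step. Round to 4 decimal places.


Mean of Beta(13, 1) = 0.9286
P(X=0 | theta=0.9286) = 0.0714

0.0714


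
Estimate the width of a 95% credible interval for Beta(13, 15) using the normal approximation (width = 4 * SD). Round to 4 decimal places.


For Beta(a,b): Var = ab/((a+b)^2(a+b+1))
Var = 0.0086, SD = 0.0926
Approximate 95% CI width = 4 * 0.0926 = 0.3704

0.3704


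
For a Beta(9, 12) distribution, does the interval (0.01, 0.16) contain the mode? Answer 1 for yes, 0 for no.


Mode of Beta(a,b) = (a-1)/(a+b-2)
= (9-1)/(9+12-2) = 0.4211
Check: 0.01 <= 0.4211 <= 0.16?
Result: 0

0


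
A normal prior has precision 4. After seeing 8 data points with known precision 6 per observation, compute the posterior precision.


In the conjugate normal model, precisions add:
tau_posterior = tau_prior + n * tau_data
= 4 + 8*6 = 52

52


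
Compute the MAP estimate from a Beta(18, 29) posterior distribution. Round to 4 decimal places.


MAP = mode of Beta distribution
= (alpha - 1)/(alpha + beta - 2)
= (18-1)/(18+29-2)
= 17/45 = 0.3778

0.3778


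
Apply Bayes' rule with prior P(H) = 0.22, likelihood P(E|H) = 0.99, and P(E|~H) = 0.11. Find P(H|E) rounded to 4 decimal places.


Step 1: Compute marginal P(E) = P(E|H)P(H) + P(E|~H)P(~H)
= 0.99*0.22 + 0.11*0.78 = 0.3036
Step 2: P(H|E) = P(E|H)P(H)/P(E) = 0.2178/0.3036
= 0.7174

0.7174


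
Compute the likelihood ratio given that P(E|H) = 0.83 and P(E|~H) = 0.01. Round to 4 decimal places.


LR = P(E|H) / P(E|~H)
= 0.83 / 0.01 = 83.0

83.0


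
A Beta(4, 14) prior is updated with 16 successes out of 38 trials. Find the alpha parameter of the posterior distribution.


In the Beta-Binomial conjugate update:
alpha_post = alpha_prior + successes
= 4 + 16
= 20

20


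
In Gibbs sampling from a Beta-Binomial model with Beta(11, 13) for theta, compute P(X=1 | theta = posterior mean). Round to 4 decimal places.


Posterior mean = alpha/(alpha+beta) = 11/24 = 0.4583
P(X=1|theta=mean) = theta = 0.4583

0.4583


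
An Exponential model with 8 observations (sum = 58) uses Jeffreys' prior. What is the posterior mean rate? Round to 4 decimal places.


Posterior Gamma(8, 58)
E[lambda] = 8/58 = 0.1379

0.1379


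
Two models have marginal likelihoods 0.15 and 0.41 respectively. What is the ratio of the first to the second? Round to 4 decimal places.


Evidence ratio = 0.15 / 0.41
= 0.3659

0.3659


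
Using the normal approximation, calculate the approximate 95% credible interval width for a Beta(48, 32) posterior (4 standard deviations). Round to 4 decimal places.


Var(Beta) = 48*32/(80^2 * 81) = 0.003
SD = 0.0544
Width ~ 4*SD = 0.2177

0.2177


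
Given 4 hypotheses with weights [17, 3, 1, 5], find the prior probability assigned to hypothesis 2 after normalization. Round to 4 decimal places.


To normalize, divide each weight by the sum of all weights.
Sum = 26
Prior(H2) = 3/26 = 0.1154

0.1154


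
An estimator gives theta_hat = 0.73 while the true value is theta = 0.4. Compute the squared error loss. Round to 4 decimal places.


The squared error loss is (theta_hat - theta)^2
= (0.73 - 0.4)^2
= (0.33)^2 = 0.1089

0.1089


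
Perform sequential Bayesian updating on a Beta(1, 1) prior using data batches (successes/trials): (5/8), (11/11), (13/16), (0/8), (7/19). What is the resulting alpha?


Accumulate successes: 36
Posterior alpha = prior alpha + sum of successes
= 1 + 36 = 37

37


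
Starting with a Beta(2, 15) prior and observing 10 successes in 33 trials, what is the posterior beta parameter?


Posterior beta = prior beta + failures
Failures = 33 - 10 = 23
beta_post = 15 + 23 = 38

38


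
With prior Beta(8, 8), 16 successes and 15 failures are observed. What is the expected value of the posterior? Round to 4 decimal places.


Posterior = Beta(24, 23)
E[theta] = alpha/(alpha+beta)
= 24/47 = 0.5106

0.5106


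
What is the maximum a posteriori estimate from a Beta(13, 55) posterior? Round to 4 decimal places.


The MAP estimate equals the mode of the distribution.
Mode of Beta(a,b) = (a-1)/(a+b-2)
= 12/66
= 0.1818

0.1818


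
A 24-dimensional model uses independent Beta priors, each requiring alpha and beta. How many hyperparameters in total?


Per parameter: 2 (alpha and beta).
Total = 24 * 2 = 48

48


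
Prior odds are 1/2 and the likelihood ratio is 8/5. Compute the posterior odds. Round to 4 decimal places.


Posterior odds = prior odds * likelihood ratio
= (1/2) * (8/5)
= 8 / 10
= 0.8

0.8


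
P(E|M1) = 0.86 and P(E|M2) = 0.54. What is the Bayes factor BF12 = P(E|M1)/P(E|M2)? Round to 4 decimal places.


Bayes factor BF12 = P(E|M1) / P(E|M2)
= 0.86 / 0.54
= 1.5926

1.5926


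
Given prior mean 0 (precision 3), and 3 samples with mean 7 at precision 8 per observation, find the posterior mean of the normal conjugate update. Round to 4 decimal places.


The posterior mean is a precision-weighted average of prior and data.
Post. prec. = 3 + 24 = 27
Post. mean = (0 + 168)/27 = 168/27 = 6.2222

6.2222


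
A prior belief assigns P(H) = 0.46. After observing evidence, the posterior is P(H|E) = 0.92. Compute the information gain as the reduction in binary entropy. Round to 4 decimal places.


H(prior) = -0.46*log2(0.46) - 0.54*log2(0.54)
= 0.9954
H(post) = -0.92*log2(0.92) - 0.08*log2(0.08)
= 0.4022
IG = 0.9954 - 0.4022 = 0.5932

0.5932


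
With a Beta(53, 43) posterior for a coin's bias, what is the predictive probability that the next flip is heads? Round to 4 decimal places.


The predictive probability equals the posterior mean.
P(next = heads) = alpha / (alpha + beta)
= 53 / 96 = 0.5521

0.5521


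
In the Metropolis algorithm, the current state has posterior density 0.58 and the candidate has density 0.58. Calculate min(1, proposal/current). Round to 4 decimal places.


Ratio = 0.58/0.58 = 1.0
Acceptance probability = min(1, 1.0)
= 1.0

1.0


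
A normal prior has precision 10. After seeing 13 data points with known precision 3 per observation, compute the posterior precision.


In the conjugate normal model, precisions add:
tau_posterior = tau_prior + n * tau_data
= 10 + 13*3 = 49

49


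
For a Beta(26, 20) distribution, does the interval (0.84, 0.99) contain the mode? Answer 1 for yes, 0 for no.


Mode of Beta(a,b) = (a-1)/(a+b-2)
= (26-1)/(26+20-2) = 0.5682
Check: 0.84 <= 0.5682 <= 0.99?
Result: 0

0


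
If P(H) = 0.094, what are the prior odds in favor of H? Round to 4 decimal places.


Prior odds = P(H) / (1 - P(H))
= 0.094 / 0.906
= 0.1038

0.1038


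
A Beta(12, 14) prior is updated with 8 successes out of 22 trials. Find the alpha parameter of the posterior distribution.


In the Beta-Binomial conjugate update:
alpha_post = alpha_prior + successes
= 12 + 8
= 20

20


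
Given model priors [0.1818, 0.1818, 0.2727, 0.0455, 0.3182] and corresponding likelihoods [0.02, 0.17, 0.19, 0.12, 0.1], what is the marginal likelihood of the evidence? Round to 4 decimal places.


P(E) = sum_i P(M_i) P(E|M_i)
= 0.0036 + 0.0309 + 0.0518 + 0.0055 + 0.0318
= 0.1236

0.1236


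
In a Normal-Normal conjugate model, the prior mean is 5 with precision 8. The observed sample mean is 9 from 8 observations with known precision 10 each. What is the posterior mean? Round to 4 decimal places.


Posterior precision = tau0 + n*tau = 8 + 8*10 = 88
Posterior mean = (tau0*mu0 + n*tau*xbar) / posterior_precision
= (8*5 + 8*10*9) / 88
= 760 / 88 = 8.6364

8.6364


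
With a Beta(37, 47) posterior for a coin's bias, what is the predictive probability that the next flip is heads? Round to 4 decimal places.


The predictive probability equals the posterior mean.
P(next = heads) = alpha / (alpha + beta)
= 37 / 84 = 0.4405

0.4405


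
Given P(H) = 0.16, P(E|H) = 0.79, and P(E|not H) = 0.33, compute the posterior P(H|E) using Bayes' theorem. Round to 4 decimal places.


By Bayes' theorem: P(H|E) = P(E|H)*P(H) / P(E)
P(E) = P(E|H)*P(H) + P(E|not H)*P(not H)
P(E) = 0.79*0.16 + 0.33*0.84 = 0.4036
P(H|E) = 0.79*0.16 / 0.4036 = 0.3132

0.3132


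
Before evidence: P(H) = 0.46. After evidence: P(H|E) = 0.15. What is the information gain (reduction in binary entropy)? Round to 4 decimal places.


Prior entropy = 0.9954
Posterior entropy = 0.6098
Information gain = 0.9954 - 0.6098 = 0.3855

0.3855


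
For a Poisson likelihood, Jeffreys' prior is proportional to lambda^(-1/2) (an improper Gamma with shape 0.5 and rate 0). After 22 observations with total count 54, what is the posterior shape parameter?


Jeffreys' prior for Poisson is proportional to lambda^(-1/2).
Posterior is Gamma(0.5 + S, 0 + n) = Gamma(0.5 + 54, 22).
Posterior shape = 0.5 + S = 0.5 + 54 = 54.5

54.5


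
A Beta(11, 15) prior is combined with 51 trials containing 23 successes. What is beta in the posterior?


In conjugate updating:
beta_posterior = beta_prior + (n - k)
= 15 + (51 - 23)
= 15 + 28 = 43

43


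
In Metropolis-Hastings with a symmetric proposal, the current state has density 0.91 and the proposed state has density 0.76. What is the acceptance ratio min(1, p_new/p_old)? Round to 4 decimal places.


Ratio = p_new / p_old = 0.76 / 0.91 = 0.8352
Acceptance = min(1, 0.8352) = 0.8352

0.8352


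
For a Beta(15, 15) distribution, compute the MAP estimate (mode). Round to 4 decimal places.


MAP = mode = (a-1)/(a+b-2)
= (15-1)/(15+15-2)
= 14/28 = 0.5

0.5


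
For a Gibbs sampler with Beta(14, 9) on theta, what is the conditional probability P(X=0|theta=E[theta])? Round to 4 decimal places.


E[theta] = 14/(14+9) = 0.6087
P(X=0|theta) = 1 - theta = 0.3913

0.3913


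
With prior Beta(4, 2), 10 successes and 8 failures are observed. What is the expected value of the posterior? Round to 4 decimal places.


Posterior = Beta(14, 10)
E[theta] = alpha/(alpha+beta)
= 14/24 = 0.5833

0.5833


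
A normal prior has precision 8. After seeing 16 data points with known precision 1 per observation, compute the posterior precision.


In the conjugate normal model, precisions add:
tau_posterior = tau_prior + n * tau_data
= 8 + 16*1 = 24

24


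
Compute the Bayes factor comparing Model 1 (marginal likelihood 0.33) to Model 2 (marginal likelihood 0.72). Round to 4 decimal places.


BF12 = marginal likelihood of M1 / marginal likelihood of M2
= 0.33/0.72
= 0.4583

0.4583


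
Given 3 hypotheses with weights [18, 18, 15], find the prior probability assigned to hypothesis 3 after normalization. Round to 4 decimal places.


To normalize, divide each weight by the sum of all weights.
Sum = 51
Prior(H3) = 15/51 = 0.2941

0.2941


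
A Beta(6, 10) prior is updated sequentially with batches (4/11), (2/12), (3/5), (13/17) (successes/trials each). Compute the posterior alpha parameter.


Sequential conjugate updating is equivalent to a single batch update.
Total successes across all batches = 22
alpha_posterior = alpha_prior + total_successes = 6 + 22
= 28

28


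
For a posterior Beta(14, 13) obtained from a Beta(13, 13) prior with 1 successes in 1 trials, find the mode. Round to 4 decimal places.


Mode = (alpha - 1) / (alpha + beta - 2)
= 13 / 25
= 0.52

0.52


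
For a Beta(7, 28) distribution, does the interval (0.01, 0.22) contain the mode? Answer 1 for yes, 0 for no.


Mode of Beta(a,b) = (a-1)/(a+b-2)
= (7-1)/(7+28-2) = 0.1818
Check: 0.01 <= 0.1818 <= 0.22?
Result: 1

1


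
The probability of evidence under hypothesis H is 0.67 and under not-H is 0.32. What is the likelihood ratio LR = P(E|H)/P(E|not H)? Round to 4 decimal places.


LR = 0.67 / 0.32
= 2.0938

2.0938


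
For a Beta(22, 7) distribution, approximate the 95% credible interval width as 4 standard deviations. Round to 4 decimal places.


Variance of Beta(a,b) = ab / ((a+b)^2 * (a+b+1))
= 22*7 / ((29)^2 * 30)
= 0.0061
SD = sqrt(0.0061) = 0.0781
Width = 4 * SD = 0.3125

0.3125


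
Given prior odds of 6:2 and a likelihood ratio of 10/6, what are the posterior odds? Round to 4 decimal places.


Posterior odds = prior odds * LR
Prior odds = 6/2 = 3.0
LR = 10/6 = 1.6667
Posterior odds = 3.0 * 1.6667 = 5.0

5.0


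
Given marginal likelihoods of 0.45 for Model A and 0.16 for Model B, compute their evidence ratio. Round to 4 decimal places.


Ratio = ML(A) / ML(B) = 0.45/0.16
= 2.8125

2.8125


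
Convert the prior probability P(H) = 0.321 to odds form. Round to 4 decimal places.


P(not H) = 1 - 0.321 = 0.679
Odds = 0.321 / 0.679 = 0.4728

0.4728


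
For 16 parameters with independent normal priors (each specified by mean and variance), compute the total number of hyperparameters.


A normal prior has 2 hyperparameters per parameter.
Total = 16 * 2 = 32

32


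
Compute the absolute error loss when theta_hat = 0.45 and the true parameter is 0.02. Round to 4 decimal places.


L = |theta_hat - theta_true|
= |0.45 - 0.02| = 0.43

0.43


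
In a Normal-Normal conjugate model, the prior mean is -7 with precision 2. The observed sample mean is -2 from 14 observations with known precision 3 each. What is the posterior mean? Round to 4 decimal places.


Posterior precision = tau0 + n*tau = 2 + 14*3 = 44
Posterior mean = (tau0*mu0 + n*tau*xbar) / posterior_precision
= (2*-7 + 14*3*-2) / 44
= -98 / 44 = -2.2273

-2.2273


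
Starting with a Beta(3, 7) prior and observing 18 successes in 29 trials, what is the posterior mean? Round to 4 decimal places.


Posterior parameters: alpha = 3 + 18 = 21
beta = 7 + 11 = 18
Posterior mean = alpha / (alpha + beta) = 21 / 39
= 0.5385

0.5385


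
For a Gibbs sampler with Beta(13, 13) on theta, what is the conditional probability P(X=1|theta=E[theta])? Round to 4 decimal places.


E[theta] = 13/(13+13) = 0.5
P(X=1|theta) = theta = 0.5

0.5


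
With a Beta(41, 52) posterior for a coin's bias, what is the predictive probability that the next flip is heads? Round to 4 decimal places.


The predictive probability equals the posterior mean.
P(next = heads) = alpha / (alpha + beta)
= 41 / 93 = 0.4409

0.4409


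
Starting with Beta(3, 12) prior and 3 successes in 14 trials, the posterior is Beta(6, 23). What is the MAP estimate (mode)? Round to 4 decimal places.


The mode of Beta(a, b) when a > 1 and b > 1 is (a-1)/(a+b-2)
= (6 - 1) / (6 + 23 - 2)
= 5 / 27
= 0.1852

0.1852


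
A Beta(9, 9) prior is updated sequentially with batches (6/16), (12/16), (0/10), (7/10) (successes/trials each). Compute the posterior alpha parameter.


Sequential conjugate updating is equivalent to a single batch update.
Total successes across all batches = 25
alpha_posterior = alpha_prior + total_successes = 9 + 25
= 34

34


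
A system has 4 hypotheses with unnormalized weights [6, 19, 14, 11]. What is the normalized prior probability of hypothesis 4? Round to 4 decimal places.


The normalized prior is the weight divided by the total.
Total weight = 50
P(H4) = 11 / 50 = 0.22

0.22


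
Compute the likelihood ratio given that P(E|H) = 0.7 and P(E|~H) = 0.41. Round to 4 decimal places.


LR = P(E|H) / P(E|~H)
= 0.7 / 0.41 = 1.7073

1.7073


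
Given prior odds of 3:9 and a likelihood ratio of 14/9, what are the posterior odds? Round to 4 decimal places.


Posterior odds = prior odds * LR
Prior odds = 3/9 = 0.3333
LR = 14/9 = 1.5556
Posterior odds = 0.3333 * 1.5556 = 0.5185

0.5185


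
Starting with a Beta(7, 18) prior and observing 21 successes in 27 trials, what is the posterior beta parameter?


Posterior beta = prior beta + failures
Failures = 27 - 21 = 6
beta_post = 18 + 6 = 24

24


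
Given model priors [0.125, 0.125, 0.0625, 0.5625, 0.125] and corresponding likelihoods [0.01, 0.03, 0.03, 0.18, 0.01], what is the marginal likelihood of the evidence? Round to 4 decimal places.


P(E) = sum_i P(M_i) P(E|M_i)
= 0.0013 + 0.0037 + 0.0019 + 0.1012 + 0.0013
= 0.1094

0.1094


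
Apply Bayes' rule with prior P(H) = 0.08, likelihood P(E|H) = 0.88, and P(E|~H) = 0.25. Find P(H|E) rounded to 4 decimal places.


Step 1: Compute marginal P(E) = P(E|H)P(H) + P(E|~H)P(~H)
= 0.88*0.08 + 0.25*0.92 = 0.3004
Step 2: P(H|E) = P(E|H)P(H)/P(E) = 0.0704/0.3004
= 0.2344

0.2344


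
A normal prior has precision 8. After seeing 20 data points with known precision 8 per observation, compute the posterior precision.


In the conjugate normal model, precisions add:
tau_posterior = tau_prior + n * tau_data
= 8 + 20*8 = 168

168


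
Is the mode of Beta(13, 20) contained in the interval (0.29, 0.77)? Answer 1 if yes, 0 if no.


Mode = (a-1)/(a+b-2) = 12/31 = 0.3871
Interval: (0.29, 0.77)
Contains mode? 1

1


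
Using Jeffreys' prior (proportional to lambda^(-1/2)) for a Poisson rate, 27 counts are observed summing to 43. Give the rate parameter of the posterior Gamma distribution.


Conjugate update: Gamma(prior_shape + S, prior_rate + n).
Prior shape = 0.5, prior rate = 0.
Posterior rate = 0 + n = 27

27.0


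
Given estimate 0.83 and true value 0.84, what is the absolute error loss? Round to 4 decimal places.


Absolute error = |estimate - true|
= |-0.01| = 0.01

0.01


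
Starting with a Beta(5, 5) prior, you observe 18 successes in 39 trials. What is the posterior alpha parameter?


For a Beta-Binomial conjugate model:
Posterior alpha = prior alpha + number of successes
= 5 + 18 = 23

23


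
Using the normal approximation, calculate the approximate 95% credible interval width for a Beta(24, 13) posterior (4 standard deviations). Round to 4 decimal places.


Var(Beta) = 24*13/(37^2 * 38) = 0.006
SD = 0.0774
Width ~ 4*SD = 0.3098

0.3098


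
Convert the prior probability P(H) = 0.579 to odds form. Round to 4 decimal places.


P(not H) = 1 - 0.579 = 0.421
Odds = 0.579 / 0.421 = 1.3753

1.3753


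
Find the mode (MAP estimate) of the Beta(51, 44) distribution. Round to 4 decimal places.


For Beta(a,b) with a,b > 1:
Mode = (a-1)/(a+b-2) = (51-1)/(95-2)
= 50/93 = 0.5376

0.5376


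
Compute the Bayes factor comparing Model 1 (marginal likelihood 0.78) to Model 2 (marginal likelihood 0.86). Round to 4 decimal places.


BF12 = marginal likelihood of M1 / marginal likelihood of M2
= 0.78/0.86
= 0.907

0.907


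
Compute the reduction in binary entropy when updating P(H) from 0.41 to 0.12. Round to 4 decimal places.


H_before = -p*log2(p) - (1-p)*log2(1-p) for p=0.41: 0.9765
H_after for p=0.12: 0.5294
Reduction = 0.9765 - 0.5294 = 0.4471

0.4471


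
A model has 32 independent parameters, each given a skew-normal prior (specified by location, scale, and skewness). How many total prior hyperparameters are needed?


Each skew-normal prior needs 3 hyperparameters (location, scale, and skewness).
Total = 3 * 32 = 96

96


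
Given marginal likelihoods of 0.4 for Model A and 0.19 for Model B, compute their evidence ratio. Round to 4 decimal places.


Ratio = ML(A) / ML(B) = 0.4/0.19
= 2.1053

2.1053


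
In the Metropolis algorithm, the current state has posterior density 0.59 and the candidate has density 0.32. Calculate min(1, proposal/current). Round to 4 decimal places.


Ratio = 0.32/0.59 = 0.5424
Acceptance probability = min(1, 0.5424)
= 0.5424

0.5424


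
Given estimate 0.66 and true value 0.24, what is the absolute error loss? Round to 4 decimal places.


Absolute error = |estimate - true|
= |0.42| = 0.42

0.42


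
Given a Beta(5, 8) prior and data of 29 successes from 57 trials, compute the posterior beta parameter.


Number of failures = 57 - 29 = 28
Posterior beta = 8 + 28 = 36

36


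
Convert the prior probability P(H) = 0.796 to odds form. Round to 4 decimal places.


P(not H) = 1 - 0.796 = 0.204
Odds = 0.796 / 0.204 = 3.902

3.902


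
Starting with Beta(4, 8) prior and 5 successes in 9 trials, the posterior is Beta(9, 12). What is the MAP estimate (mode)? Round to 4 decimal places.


The mode of Beta(a, b) when a > 1 and b > 1 is (a-1)/(a+b-2)
= (9 - 1) / (9 + 12 - 2)
= 8 / 19
= 0.4211

0.4211


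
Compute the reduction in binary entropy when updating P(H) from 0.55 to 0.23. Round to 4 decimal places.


H_before = -p*log2(p) - (1-p)*log2(1-p) for p=0.55: 0.9928
H_after for p=0.23: 0.778
Reduction = 0.9928 - 0.778 = 0.2148

0.2148


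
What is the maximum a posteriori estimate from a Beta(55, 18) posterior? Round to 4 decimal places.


The MAP estimate equals the mode of the distribution.
Mode of Beta(a,b) = (a-1)/(a+b-2)
= 54/71
= 0.7606

0.7606


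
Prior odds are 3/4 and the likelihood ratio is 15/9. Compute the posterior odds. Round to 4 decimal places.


Posterior odds = prior odds * likelihood ratio
= (3/4) * (15/9)
= 45 / 36
= 1.25

1.25


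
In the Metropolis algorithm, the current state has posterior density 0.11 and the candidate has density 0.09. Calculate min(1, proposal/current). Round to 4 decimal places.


Ratio = 0.09/0.11 = 0.8182
Acceptance probability = min(1, 0.8182)
= 0.8182

0.8182


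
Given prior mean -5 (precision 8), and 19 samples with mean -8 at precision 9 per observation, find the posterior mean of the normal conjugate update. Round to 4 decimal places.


The posterior mean is a precision-weighted average of prior and data.
Post. prec. = 8 + 171 = 179
Post. mean = (-40 + -1368)/179 = -1408/179 = -7.8659

-7.8659


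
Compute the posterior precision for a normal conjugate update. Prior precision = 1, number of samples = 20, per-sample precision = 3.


tau_post = tau_0 + n * tau
= 1 + 20 * 3 = 61

61


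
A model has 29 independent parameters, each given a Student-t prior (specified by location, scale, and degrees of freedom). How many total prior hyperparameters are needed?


Each Student-t prior needs 3 hyperparameters (location, scale, and degrees of freedom).
Total = 3 * 29 = 87

87


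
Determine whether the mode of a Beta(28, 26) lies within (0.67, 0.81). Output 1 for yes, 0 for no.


First find the mode: (a-1)/(a+b-2) = 0.5192
Is 0.5192 in (0.67, 0.81)? 0

0


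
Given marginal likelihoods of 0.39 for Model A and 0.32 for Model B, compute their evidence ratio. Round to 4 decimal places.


Ratio = ML(A) / ML(B) = 0.39/0.32
= 1.2188

1.2188


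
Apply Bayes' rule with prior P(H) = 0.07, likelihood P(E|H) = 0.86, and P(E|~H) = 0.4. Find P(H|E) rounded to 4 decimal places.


Step 1: Compute marginal P(E) = P(E|H)P(H) + P(E|~H)P(~H)
= 0.86*0.07 + 0.4*0.93 = 0.4322
Step 2: P(H|E) = P(E|H)P(H)/P(E) = 0.0602/0.4322
= 0.1393

0.1393


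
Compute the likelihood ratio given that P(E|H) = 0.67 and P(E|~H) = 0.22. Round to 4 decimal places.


LR = P(E|H) / P(E|~H)
= 0.67 / 0.22 = 3.0455

3.0455


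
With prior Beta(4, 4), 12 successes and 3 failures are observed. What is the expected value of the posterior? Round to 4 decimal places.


Posterior = Beta(16, 7)
E[theta] = alpha/(alpha+beta)
= 16/23 = 0.6957

0.6957


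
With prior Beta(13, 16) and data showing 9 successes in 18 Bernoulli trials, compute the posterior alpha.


Conjugate update: alpha_posterior = alpha_prior + k
= 13 + 9 = 22

22


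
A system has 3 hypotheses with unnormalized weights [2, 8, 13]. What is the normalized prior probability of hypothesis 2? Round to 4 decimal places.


The normalized prior is the weight divided by the total.
Total weight = 23
P(H2) = 8 / 23 = 0.3478

0.3478


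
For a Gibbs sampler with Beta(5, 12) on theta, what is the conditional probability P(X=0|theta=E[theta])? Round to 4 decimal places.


E[theta] = 5/(5+12) = 0.2941
P(X=0|theta) = 1 - theta = 0.7059

0.7059


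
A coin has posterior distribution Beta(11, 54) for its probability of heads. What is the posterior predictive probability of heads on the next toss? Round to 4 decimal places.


Posterior predictive = E[theta] = alpha/(alpha+beta)
= 11/65
= 0.1692

0.1692


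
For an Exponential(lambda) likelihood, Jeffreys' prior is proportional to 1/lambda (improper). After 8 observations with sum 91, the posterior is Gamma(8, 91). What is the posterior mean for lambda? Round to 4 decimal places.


Posterior = Gamma(n, sum_x) = Gamma(8, 91)
Posterior mean = shape/rate = 8/91
= 0.0879

0.0879


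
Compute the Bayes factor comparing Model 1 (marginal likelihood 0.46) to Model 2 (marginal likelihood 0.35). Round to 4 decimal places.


BF12 = marginal likelihood of M1 / marginal likelihood of M2
= 0.46/0.35
= 1.3143

1.3143


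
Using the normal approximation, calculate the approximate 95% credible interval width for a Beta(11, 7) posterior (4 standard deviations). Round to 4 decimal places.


Var(Beta) = 11*7/(18^2 * 19) = 0.0125
SD = 0.1118
Width ~ 4*SD = 0.4474

0.4474


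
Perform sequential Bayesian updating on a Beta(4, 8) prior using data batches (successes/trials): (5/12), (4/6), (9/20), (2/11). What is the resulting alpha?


Accumulate successes: 20
Posterior alpha = prior alpha + sum of successes
= 4 + 20 = 24

24


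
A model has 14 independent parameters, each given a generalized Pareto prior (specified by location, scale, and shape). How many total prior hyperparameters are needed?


Each generalized Pareto prior needs 3 hyperparameters (location, scale, and shape).
Total = 3 * 14 = 42

42


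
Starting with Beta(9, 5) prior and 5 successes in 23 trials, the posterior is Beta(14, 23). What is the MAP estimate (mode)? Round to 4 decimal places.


The mode of Beta(a, b) when a > 1 and b > 1 is (a-1)/(a+b-2)
= (14 - 1) / (14 + 23 - 2)
= 13 / 35
= 0.3714

0.3714


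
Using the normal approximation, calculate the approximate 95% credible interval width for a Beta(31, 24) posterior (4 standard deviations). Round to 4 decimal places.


Var(Beta) = 31*24/(55^2 * 56) = 0.0044
SD = 0.0663
Width ~ 4*SD = 0.2651

0.2651


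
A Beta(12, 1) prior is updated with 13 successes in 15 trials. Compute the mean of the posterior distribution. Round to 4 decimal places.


After update: Beta(25, 3)
Mean = 25 / (25 + 3) = 25 / 28
= 0.8929

0.8929


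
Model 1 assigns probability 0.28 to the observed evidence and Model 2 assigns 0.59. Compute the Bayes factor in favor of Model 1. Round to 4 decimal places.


BF = P(data|M1) / P(data|M2)
= 0.28 / 0.59 = 0.4746

0.4746


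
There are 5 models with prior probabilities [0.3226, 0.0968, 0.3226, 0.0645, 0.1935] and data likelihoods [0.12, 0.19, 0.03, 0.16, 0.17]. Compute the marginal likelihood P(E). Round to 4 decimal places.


P(E) = sum over models of P(M_i) * P(E|M_i)
= 0.3226*0.12 + 0.0968*0.19 + 0.3226*0.03 + 0.0645*0.16 + 0.1935*0.17
= 0.11

0.11


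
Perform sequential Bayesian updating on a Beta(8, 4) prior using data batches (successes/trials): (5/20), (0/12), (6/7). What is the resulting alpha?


Accumulate successes: 11
Posterior alpha = prior alpha + sum of successes
= 8 + 11 = 19

19


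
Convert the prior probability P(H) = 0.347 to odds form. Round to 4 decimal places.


P(not H) = 1 - 0.347 = 0.653
Odds = 0.347 / 0.653 = 0.5314

0.5314


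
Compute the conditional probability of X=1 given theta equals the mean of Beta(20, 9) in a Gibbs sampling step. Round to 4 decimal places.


Mean of Beta(20, 9) = 0.6897
P(X=1 | theta=0.6897) = 0.6897

0.6897


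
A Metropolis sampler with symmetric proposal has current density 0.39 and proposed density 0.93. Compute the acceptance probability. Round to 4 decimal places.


For symmetric proposals, acceptance = min(1, pi(x*)/pi(x))
= min(1, 0.93/0.39)
= min(1, 2.3846) = 1.0

1.0


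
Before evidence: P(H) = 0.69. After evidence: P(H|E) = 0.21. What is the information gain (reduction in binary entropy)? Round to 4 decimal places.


Prior entropy = 0.8932
Posterior entropy = 0.7415
Information gain = 0.8932 - 0.7415 = 0.1517

0.1517


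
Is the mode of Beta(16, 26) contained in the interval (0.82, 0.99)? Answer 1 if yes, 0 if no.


Mode = (a-1)/(a+b-2) = 15/40 = 0.375
Interval: (0.82, 0.99)
Contains mode? 0

0


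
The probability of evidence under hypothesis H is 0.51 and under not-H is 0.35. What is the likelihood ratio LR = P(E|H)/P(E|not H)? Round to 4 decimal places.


LR = 0.51 / 0.35
= 1.4571

1.4571


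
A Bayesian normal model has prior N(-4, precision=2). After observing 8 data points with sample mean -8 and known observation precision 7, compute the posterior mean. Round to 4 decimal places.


Posterior mean = (prior_precision * prior_mean + n * data_precision * data_mean) / (prior_precision + n * data_precision)
Numerator = 2*-4 + 8*7*-8 = -456
Denominator = 2 + 8*7 = 58
Posterior mean = -7.8621

-7.8621


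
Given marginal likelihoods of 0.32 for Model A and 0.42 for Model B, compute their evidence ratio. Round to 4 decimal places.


Ratio = ML(A) / ML(B) = 0.32/0.42
= 0.7619

0.7619


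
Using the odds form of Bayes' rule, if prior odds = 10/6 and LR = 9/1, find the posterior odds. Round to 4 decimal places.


Bayes' rule in odds form: posterior odds = prior odds * LR
= (10 * 9) / (6 * 1)
= 90/6 = 15.0

15.0


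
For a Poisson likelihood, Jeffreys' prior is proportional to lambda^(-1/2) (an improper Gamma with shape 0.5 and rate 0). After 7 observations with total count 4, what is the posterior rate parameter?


Jeffreys' prior for Poisson is proportional to lambda^(-1/2).
Posterior is Gamma(0.5 + S, 0 + n) = Gamma(0.5 + 4, 7).
Posterior rate = 0 + n = 7

7.0


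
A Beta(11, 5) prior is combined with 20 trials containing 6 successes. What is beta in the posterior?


In conjugate updating:
beta_posterior = beta_prior + (n - k)
= 5 + (20 - 6)
= 5 + 14 = 19

19


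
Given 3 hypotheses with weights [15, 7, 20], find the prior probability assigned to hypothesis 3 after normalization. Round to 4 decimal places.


To normalize, divide each weight by the sum of all weights.
Sum = 42
Prior(H3) = 20/42 = 0.4762

0.4762


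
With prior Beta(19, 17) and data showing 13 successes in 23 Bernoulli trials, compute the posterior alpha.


Conjugate update: alpha_posterior = alpha_prior + k
= 19 + 13 = 32

32


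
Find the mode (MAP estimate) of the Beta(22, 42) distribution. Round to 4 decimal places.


For Beta(a,b) with a,b > 1:
Mode = (a-1)/(a+b-2) = (22-1)/(64-2)
= 21/62 = 0.3387

0.3387


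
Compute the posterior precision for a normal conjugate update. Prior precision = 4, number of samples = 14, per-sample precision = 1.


tau_post = tau_0 + n * tau
= 4 + 14 * 1 = 18

18


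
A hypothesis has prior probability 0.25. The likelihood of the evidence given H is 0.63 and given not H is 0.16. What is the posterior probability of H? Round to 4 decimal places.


Using Bayes' theorem:
P(E) = 0.25 * 0.63 + 0.75 * 0.16
P(E) = 0.2775
P(H|E) = (0.25 * 0.63) / 0.2775 = 0.5676

0.5676


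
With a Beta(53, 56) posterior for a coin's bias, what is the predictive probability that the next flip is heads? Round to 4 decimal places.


The predictive probability equals the posterior mean.
P(next = heads) = alpha / (alpha + beta)
= 53 / 109 = 0.4862

0.4862


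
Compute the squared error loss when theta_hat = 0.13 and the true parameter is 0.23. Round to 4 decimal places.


L = (theta_hat - theta_true)^2
= (0.13 - 0.23)^2
= -0.1^2 = 0.01

0.01


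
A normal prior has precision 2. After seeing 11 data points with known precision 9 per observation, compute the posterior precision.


In the conjugate normal model, precisions add:
tau_posterior = tau_prior + n * tau_data
= 2 + 11*9 = 101

101


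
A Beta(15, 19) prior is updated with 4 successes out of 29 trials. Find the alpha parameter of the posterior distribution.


In the Beta-Binomial conjugate update:
alpha_post = alpha_prior + successes
= 15 + 4
= 19

19


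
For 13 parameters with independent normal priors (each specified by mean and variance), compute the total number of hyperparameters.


A normal prior has 2 hyperparameters per parameter.
Total = 13 * 2 = 26

26


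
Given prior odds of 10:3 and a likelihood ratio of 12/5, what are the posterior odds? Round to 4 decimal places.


Posterior odds = prior odds * LR
Prior odds = 10/3 = 3.3333
LR = 12/5 = 2.4
Posterior odds = 3.3333 * 2.4 = 8.0

8.0


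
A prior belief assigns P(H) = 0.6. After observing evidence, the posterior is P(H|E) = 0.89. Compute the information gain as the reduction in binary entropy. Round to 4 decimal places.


H(prior) = -0.6*log2(0.6) - 0.4*log2(0.4)
= 0.971
H(post) = -0.89*log2(0.89) - 0.11*log2(0.11)
= 0.4999
IG = 0.971 - 0.4999 = 0.471

0.471


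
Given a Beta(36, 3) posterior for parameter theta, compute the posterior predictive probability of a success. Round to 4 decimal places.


For a Beta-Bernoulli model, the predictive probability is the mean:
P(success) = 36/(36+3) = 36/39 = 0.9231

0.9231


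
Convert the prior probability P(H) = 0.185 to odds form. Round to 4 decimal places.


P(not H) = 1 - 0.185 = 0.815
Odds = 0.185 / 0.815 = 0.227

0.227


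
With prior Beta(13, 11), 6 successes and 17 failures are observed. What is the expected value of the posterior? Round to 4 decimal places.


Posterior = Beta(19, 28)
E[theta] = alpha/(alpha+beta)
= 19/47 = 0.4043

0.4043


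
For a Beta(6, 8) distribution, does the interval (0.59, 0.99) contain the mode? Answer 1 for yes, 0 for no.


Mode of Beta(a,b) = (a-1)/(a+b-2)
= (6-1)/(6+8-2) = 0.4167
Check: 0.59 <= 0.4167 <= 0.99?
Result: 0

0


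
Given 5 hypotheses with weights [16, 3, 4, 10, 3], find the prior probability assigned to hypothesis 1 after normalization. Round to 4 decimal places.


To normalize, divide each weight by the sum of all weights.
Sum = 36
Prior(H1) = 16/36 = 0.4444

0.4444


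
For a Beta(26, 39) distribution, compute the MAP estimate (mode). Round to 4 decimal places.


MAP = mode = (a-1)/(a+b-2)
= (26-1)/(26+39-2)
= 25/63 = 0.3968

0.3968


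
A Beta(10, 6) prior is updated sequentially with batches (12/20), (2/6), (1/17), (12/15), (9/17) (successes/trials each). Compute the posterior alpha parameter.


Sequential conjugate updating is equivalent to a single batch update.
Total successes across all batches = 36
alpha_posterior = alpha_prior + total_successes = 10 + 36
= 46

46


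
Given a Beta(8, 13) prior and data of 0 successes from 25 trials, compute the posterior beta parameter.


Number of failures = 25 - 0 = 25
Posterior beta = 13 + 25 = 38

38


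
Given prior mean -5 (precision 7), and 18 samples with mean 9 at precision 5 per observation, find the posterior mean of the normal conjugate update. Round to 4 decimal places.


The posterior mean is a precision-weighted average of prior and data.
Post. prec. = 7 + 90 = 97
Post. mean = (-35 + 810)/97 = 775/97 = 7.9897

7.9897


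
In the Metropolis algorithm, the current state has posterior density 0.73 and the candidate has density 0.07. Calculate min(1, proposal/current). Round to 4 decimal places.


Ratio = 0.07/0.73 = 0.0959
Acceptance probability = min(1, 0.0959)
= 0.0959

0.0959


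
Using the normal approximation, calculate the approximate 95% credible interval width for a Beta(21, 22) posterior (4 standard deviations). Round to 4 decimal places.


Var(Beta) = 21*22/(43^2 * 44) = 0.0057
SD = 0.0754
Width ~ 4*SD = 0.3014

0.3014


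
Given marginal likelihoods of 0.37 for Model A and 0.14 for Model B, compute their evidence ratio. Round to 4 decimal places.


Ratio = ML(A) / ML(B) = 0.37/0.14
= 2.6429

2.6429


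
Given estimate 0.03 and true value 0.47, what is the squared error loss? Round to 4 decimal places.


Squared error = (estimate - true)^2
Difference = -0.44
Loss = -0.44^2 = 0.1936

0.1936


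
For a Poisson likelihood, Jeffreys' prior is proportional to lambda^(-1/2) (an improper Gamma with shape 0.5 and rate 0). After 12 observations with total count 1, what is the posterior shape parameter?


Jeffreys' prior for Poisson is proportional to lambda^(-1/2).
Posterior is Gamma(0.5 + S, 0 + n) = Gamma(0.5 + 1, 12).
Posterior shape = 0.5 + S = 0.5 + 1 = 1.5

1.5


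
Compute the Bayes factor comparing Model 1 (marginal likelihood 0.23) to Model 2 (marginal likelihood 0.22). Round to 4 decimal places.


BF12 = marginal likelihood of M1 / marginal likelihood of M2
= 0.23/0.22
= 1.0455

1.0455


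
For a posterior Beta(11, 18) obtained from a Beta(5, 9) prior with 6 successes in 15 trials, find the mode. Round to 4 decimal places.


Mode = (alpha - 1) / (alpha + beta - 2)
= 10 / 27
= 0.3704

0.3704


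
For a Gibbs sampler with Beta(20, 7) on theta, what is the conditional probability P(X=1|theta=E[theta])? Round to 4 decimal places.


E[theta] = 20/(20+7) = 0.7407
P(X=1|theta) = theta = 0.7407

0.7407
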